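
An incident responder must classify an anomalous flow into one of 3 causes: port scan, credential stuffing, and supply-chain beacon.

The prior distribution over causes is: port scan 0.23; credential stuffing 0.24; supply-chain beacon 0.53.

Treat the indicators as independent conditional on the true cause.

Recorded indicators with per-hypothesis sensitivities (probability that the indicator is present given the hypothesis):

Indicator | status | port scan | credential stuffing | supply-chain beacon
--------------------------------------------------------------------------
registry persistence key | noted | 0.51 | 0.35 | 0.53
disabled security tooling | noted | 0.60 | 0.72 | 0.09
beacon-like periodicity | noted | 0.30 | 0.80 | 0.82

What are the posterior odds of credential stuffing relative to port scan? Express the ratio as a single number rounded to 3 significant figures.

Posterior odds equal prior odds times the likelihood ratio; only the two competing hypotheses matter.
  credential stuffing: 0.24 × 0.35 × 0.72 × 0.80 = 0.048384
  port scan: 0.23 × 0.51 × 0.60 × 0.30 = 0.021114
Posterior odds = 0.048384 / 0.021114 ≈ 2.29.

2.29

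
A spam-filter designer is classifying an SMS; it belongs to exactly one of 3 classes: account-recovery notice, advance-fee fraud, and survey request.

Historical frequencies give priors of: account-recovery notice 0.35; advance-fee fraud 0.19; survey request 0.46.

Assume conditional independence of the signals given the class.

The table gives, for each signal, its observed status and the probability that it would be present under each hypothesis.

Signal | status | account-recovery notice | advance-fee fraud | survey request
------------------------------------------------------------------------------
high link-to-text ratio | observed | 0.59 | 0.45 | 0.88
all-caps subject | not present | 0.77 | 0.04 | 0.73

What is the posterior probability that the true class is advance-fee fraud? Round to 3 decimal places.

Multiply each prior by the joint likelihood of the signal pattern (using 1 − P(present | H) for each absent signal):
  account-recovery notice: 0.35 × 0.59 × (1 − 0.77) = 0.047495
  advance-fee fraud: 0.19 × 0.45 × (1 − 0.04) = 0.08208
  survey request: 0.46 × 0.88 × (1 − 0.73) = 0.1093
The unnormalized weights sum to 0.23887.
P(advance-fee fraud | evidence) = 0.08208 / 0.23887 ≈ 0.344.

0.344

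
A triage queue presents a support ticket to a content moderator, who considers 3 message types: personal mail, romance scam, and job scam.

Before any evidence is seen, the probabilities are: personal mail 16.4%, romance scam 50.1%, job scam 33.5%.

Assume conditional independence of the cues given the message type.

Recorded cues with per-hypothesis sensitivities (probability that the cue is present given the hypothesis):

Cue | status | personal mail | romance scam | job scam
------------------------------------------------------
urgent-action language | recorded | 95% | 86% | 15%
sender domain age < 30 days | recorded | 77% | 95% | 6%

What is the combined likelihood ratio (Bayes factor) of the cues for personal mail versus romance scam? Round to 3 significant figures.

The Bayes factor is the ratio of the joint likelihoods of the cue pattern under the two hypotheses.
  personal mail: 0.95 × 0.77 = 0.7315
  romance scam: 0.86 × 0.95 = 0.817
Bayes factor = 0.7315 / 0.817 ≈ 0.895

0.895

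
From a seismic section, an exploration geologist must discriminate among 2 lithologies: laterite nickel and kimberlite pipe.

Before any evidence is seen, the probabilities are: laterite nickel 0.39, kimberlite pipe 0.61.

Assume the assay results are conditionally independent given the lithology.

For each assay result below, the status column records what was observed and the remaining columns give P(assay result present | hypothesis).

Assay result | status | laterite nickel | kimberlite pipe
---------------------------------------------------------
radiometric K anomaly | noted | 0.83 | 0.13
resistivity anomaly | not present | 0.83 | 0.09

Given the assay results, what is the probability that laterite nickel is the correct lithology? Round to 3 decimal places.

0.433

By Bayes' rule with conditional independence, the unnormalized weight for each hypothesis is prior × ∏ likelihoods (using 1 − P(present | H) for each absent assay result):
  laterite nickel: 0.39 × 0.83 × (1 − 0.83) = 0.055029
  kimberlite pipe: 0.61 × 0.13 × (1 − 0.09) = 0.072163
The unnormalized weights sum to 0.12719.
P(laterite nickel | evidence) = 0.055029 / 0.12719 ≈ 0.433.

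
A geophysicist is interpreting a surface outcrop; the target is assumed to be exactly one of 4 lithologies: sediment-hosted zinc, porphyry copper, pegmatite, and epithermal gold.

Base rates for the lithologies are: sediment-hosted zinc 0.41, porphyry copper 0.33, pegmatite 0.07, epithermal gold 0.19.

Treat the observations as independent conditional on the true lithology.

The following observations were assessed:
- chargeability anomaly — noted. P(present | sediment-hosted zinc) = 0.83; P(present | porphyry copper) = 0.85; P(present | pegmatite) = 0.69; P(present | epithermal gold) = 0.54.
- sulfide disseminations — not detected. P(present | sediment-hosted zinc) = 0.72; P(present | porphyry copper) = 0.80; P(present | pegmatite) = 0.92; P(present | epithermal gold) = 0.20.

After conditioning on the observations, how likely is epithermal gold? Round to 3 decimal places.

Multiply each prior by the joint likelihood of the evidence pattern (using 1 − P(present | H) for each absent observation):
  sediment-hosted zinc: 0.41 × 0.83 × (1 − 0.72) = 0.095284
  porphyry copper: 0.33 × 0.85 × (1 − 0.80) = 0.0561
  pegmatite: 0.07 × 0.69 × (1 − 0.92) = 0.003864
  epithermal gold: 0.19 × 0.54 × (1 − 0.20) = 0.08208
Marginal likelihood of the evidence = 0.23733.
P(epithermal gold | evidence) = 0.08208 / 0.23733 ≈ 0.346.

0.346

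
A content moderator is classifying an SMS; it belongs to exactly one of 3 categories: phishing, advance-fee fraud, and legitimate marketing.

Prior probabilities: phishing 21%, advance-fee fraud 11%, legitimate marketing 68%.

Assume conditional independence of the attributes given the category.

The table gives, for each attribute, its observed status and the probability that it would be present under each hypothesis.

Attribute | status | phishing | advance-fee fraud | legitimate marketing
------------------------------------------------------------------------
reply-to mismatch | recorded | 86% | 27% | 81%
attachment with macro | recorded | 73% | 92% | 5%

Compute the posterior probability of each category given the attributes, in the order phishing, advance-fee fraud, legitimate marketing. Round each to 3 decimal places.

By Bayes' rule with conditional independence, the unnormalized weight for each hypothesis is prior × ∏ likelihoods:
  phishing: 0.21 × 0.86 × 0.73 = 0.13184
  advance-fee fraud: 0.11 × 0.27 × 0.92 = 0.027324
  legitimate marketing: 0.68 × 0.81 × 0.05 = 0.02754
Marginal likelihood of the evidence = 0.1867.
P(phishing | evidence) = 0.13184 / 0.1867 ≈ 0.706
P(advance-fee fraud | evidence) = 0.027324 / 0.1867 ≈ 0.146
P(legitimate marketing | evidence) = 0.02754 / 0.1867 ≈ 0.148

0.706, 0.146, 0.148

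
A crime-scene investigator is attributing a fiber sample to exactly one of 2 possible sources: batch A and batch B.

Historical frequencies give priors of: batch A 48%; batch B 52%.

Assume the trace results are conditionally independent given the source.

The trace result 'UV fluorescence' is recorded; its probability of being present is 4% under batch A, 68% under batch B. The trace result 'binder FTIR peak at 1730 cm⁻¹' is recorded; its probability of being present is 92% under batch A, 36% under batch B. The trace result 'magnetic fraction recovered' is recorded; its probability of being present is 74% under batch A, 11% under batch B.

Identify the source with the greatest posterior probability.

Multiply each prior by the joint likelihood of the trace result pattern:
  batch A: 0.48 × 0.04 × 0.92 × 0.74 = 0.013071
  batch B: 0.52 × 0.68 × 0.36 × 0.11 = 0.014003
The unnormalized weights sum to 0.027074.
P(batch A | evidence) ≈ 0.013071 / 0.027074 ≈ 0.483
P(batch B | evidence) ≈ 0.014003 / 0.027074 ≈ 0.517
The largest is 0.517, so batch B is most probable.

batch B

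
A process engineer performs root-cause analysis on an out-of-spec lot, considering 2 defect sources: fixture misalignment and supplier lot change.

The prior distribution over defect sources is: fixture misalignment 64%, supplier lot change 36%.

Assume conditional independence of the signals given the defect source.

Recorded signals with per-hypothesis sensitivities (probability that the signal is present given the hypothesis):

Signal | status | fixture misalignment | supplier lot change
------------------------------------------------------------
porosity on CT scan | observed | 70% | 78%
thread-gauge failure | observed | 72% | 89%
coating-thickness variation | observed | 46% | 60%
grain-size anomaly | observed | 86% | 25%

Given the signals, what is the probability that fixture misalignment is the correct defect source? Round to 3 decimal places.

For each hypothesis, the unnormalized posterior weight is prior × product of the signal likelihoods:
  fixture misalignment: 0.640 × 0.70 × 0.72 × 0.46 × 0.86 = 0.1276
  supplier lot change: 0.360 × 0.78 × 0.89 × 0.60 × 0.25 = 0.037487
Normalizing constant Z = 0.1276 + 0.037487 = 0.16509.
P(fixture misalignment | evidence) = 0.1276 / 0.16509 ≈ 0.773.

0.773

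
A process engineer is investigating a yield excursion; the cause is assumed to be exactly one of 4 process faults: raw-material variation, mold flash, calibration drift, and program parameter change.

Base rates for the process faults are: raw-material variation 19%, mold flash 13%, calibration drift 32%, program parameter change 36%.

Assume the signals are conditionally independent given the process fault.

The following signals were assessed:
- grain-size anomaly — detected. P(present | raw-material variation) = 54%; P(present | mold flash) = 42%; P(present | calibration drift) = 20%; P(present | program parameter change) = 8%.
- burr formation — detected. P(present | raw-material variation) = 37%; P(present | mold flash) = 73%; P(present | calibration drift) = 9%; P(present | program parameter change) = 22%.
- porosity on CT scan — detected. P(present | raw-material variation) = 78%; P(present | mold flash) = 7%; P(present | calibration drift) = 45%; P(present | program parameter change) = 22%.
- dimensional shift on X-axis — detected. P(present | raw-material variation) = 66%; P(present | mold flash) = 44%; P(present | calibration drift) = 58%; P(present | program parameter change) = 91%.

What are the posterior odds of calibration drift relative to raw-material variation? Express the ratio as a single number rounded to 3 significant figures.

Unnormalized posterior weight (prior times the signal likelihoods) for each of the two hypotheses:
  calibration drift: 0.32 × 0.20 × 0.09 × 0.45 × 0.58 = 0.0015034
  raw-material variation: 0.19 × 0.54 × 0.37 × 0.78 × 0.66 = 0.019543
Odds(calibration drift : raw-material variation) = 0.0015034 / 0.019543 ≈ 0.0769.

0.0769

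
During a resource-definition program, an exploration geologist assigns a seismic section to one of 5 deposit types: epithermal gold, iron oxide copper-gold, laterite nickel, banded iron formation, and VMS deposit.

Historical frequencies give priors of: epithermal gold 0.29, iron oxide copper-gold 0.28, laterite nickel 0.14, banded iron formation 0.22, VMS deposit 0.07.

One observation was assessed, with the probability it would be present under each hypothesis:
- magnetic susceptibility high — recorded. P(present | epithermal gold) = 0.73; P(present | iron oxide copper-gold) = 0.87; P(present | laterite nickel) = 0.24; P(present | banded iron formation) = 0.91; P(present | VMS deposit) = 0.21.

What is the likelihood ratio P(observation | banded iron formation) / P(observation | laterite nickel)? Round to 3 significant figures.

Likelihood of this observation under each hypothesis:
  banded iron formation: 0.91
  laterite nickel: 0.24
Bayes factor = 0.91 / 0.24 ≈ 3.79

3.79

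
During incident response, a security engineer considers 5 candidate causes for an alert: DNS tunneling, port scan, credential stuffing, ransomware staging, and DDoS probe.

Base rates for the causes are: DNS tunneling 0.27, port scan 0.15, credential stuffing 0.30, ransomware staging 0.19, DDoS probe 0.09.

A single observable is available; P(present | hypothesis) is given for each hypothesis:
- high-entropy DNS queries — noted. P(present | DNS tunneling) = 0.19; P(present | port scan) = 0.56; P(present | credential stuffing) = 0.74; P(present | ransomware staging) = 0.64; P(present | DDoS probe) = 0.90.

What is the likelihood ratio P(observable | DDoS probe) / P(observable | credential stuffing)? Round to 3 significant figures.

1.22

The Bayes factor is the ratio of the two likelihoods.
  DDoS probe: 0.9
  credential stuffing: 0.74
Bayes factor = 0.9 / 0.74 ≈ 1.22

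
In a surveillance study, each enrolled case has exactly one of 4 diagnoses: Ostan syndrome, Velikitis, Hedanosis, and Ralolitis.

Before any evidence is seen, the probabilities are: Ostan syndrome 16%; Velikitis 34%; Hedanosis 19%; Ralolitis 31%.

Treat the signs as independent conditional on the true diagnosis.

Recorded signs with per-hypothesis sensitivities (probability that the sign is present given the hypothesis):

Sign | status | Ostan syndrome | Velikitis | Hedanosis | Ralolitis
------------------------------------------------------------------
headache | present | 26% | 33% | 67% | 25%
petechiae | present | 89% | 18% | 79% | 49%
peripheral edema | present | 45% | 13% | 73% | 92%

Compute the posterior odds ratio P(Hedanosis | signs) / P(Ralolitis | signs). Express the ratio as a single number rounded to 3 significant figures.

Unnormalized posterior weight (prior times the sign likelihoods) for each of the two hypotheses:
  Hedanosis: 0.19 × 0.67 × 0.79 × 0.73 = 0.073414
  Ralolitis: 0.31 × 0.25 × 0.49 × 0.92 = 0.034937
Odds(Hedanosis : Ralolitis) = 0.073414 / 0.034937 ≈ 2.10.

2.10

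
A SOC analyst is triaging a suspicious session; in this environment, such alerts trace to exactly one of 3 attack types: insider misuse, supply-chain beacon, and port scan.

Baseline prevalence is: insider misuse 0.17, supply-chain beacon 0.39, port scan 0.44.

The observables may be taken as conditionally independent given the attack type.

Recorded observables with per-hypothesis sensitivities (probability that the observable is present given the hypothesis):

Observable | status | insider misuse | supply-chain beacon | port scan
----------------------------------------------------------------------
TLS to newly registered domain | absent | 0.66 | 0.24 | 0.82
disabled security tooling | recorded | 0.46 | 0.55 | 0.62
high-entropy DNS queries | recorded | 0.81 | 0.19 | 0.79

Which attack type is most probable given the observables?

For each hypothesis, the unnormalized posterior weight is prior × product of the observable likelihoods (using 1 − P(present | H) for each absent observable):
  insider misuse: 0.17 × (1 − 0.66) × 0.46 × 0.81 = 0.021536
  supply-chain beacon: 0.39 × (1 − 0.24) × 0.55 × 0.19 = 0.030974
  port scan: 0.44 × (1 − 0.82) × 0.62 × 0.79 = 0.038792
Marginal likelihood of the evidence = 0.091302.
P(insider misuse | evidence) ≈ 0.021536 / 0.091302 ≈ 0.236
P(supply-chain beacon | evidence) ≈ 0.030974 / 0.091302 ≈ 0.339
P(port scan | evidence) ≈ 0.038792 / 0.091302 ≈ 0.425
The largest is 0.425, so port scan is most probable.

port scan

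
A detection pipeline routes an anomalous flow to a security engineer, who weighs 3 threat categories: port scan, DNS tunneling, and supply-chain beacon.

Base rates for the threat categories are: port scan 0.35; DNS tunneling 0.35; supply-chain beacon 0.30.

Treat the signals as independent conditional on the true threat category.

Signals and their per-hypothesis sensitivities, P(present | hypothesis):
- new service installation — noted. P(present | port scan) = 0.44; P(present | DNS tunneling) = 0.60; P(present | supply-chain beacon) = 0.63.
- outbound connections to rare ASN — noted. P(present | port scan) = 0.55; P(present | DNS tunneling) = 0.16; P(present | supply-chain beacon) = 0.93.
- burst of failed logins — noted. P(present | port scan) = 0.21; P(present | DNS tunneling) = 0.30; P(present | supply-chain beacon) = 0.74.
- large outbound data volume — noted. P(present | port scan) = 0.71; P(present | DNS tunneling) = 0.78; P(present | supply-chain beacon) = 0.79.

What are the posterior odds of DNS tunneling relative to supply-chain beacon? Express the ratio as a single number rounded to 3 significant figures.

The normalizing constant cancels in an odds ratio, so compute prior × likelihood for the two hypotheses only:
  DNS tunneling: 0.35 × 0.60 × 0.16 × 0.30 × 0.78 = 0.0078624
  supply-chain beacon: 0.30 × 0.63 × 0.93 × 0.74 × 0.79 = 0.10276
Posterior odds = 0.0078624 / 0.10276 ≈ 0.0765.

0.0765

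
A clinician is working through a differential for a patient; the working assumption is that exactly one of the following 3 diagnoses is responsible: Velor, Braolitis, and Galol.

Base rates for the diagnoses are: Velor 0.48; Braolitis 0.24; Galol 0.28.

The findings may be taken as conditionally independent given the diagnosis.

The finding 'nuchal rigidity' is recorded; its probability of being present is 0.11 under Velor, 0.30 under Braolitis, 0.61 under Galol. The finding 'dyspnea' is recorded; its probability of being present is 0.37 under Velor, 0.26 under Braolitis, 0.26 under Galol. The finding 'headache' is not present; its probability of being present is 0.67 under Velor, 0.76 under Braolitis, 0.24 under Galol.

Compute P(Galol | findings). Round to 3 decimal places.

By Bayes' rule with conditional independence, the unnormalized weight for each hypothesis is prior × ∏ likelihoods (using 1 − P(present | H) for each absent finding):
  Velor: 0.48 × 0.11 × 0.37 × (1 − 0.67) = 0.0064469
  Braolitis: 0.24 × 0.30 × 0.26 × (1 − 0.76) = 0.0044928
  Galol: 0.28 × 0.61 × 0.26 × (1 − 0.24) = 0.03375
Normalizing constant Z = 0.0064469 + 0.0044928 + 0.03375 = 0.04469.
P(Galol | evidence) = 0.03375 / 0.04469 ≈ 0.755.

0.755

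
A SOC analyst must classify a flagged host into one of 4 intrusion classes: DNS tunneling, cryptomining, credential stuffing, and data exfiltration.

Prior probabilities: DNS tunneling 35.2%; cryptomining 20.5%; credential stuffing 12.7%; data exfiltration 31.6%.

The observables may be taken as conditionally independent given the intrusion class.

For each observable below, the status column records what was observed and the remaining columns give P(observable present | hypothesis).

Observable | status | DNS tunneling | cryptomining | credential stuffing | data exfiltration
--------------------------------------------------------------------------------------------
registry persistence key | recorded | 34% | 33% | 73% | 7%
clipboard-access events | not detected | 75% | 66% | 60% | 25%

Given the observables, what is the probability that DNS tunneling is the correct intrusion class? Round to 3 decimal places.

Multiply each prior by the joint likelihood of the observable pattern (using 1 − P(present | H) for each absent observable):
  DNS tunneling: 0.352 × 0.34 × (1 − 0.75) = 0.02992
  cryptomining: 0.205 × 0.33 × (1 − 0.66) = 0.023001
  credential stuffing: 0.127 × 0.73 × (1 − 0.60) = 0.037084
  data exfiltration: 0.316 × 0.07 × (1 − 0.25) = 0.01659
Normalizing constant Z = 0.02992 + 0.023001 + 0.037084 + 0.01659 = 0.10659.
P(DNS tunneling | evidence) = 0.02992 / 0.10659 ≈ 0.281.

0.281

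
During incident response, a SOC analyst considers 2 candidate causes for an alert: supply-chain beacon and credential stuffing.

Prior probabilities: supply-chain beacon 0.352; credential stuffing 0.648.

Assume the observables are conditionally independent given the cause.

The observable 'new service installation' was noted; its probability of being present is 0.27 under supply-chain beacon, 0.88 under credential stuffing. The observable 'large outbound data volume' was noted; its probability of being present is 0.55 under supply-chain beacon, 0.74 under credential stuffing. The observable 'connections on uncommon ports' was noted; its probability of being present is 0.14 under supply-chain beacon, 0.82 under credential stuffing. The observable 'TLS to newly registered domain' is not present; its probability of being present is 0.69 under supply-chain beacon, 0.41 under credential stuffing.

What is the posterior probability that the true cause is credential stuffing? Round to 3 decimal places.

0.989

By Bayes' rule with conditional independence, the unnormalized weight for each hypothesis is prior × ∏ likelihoods (using 1 − P(present | H) for each absent observable):
  supply-chain beacon: 0.352 × 0.27 × 0.55 × 0.14 × (1 − 0.69) = 0.0022686
  credential stuffing: 0.648 × 0.88 × 0.74 × 0.82 × (1 − 0.41) = 0.20415
Normalizing constant Z = 0.0022686 + 0.20415 = 0.20642.
P(credential stuffing | evidence) = 0.20415 / 0.20642 ≈ 0.989.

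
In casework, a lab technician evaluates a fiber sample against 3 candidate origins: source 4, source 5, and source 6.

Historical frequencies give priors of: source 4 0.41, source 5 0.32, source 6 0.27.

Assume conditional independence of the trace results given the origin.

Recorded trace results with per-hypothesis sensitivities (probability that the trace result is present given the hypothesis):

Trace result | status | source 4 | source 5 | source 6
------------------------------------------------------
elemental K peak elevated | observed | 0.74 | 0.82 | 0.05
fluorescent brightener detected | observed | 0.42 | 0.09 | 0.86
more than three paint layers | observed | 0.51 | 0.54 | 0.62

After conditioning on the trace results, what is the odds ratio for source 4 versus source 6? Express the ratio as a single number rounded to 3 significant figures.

Unnormalized posterior weight (prior times the trace result likelihoods) for each of the two hypotheses:
  source 4: 0.41 × 0.74 × 0.42 × 0.51 = 0.064988
  source 6: 0.27 × 0.05 × 0.86 × 0.62 = 0.0071982
Odds(source 4 : source 6) = 0.064988 / 0.0071982 ≈ 9.03.

9.03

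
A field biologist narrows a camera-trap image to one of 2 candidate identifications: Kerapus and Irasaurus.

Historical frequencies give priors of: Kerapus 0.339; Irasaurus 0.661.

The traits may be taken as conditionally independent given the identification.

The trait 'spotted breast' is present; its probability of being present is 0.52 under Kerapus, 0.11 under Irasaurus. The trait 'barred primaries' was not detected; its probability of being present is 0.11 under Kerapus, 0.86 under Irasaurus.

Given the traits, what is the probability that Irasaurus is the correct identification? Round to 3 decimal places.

For each hypothesis, the unnormalized posterior weight is prior × product of the trait likelihoods (using 1 − P(present | H) for each absent trait):
  Kerapus: 0.339 × 0.52 × (1 − 0.11) = 0.15689
  Irasaurus: 0.661 × 0.11 × (1 − 0.86) = 0.010179
Normalizing constant Z = 0.15689 + 0.010179 = 0.16707.
P(Irasaurus | evidence) = 0.010179 / 0.16707 ≈ 0.061.

0.061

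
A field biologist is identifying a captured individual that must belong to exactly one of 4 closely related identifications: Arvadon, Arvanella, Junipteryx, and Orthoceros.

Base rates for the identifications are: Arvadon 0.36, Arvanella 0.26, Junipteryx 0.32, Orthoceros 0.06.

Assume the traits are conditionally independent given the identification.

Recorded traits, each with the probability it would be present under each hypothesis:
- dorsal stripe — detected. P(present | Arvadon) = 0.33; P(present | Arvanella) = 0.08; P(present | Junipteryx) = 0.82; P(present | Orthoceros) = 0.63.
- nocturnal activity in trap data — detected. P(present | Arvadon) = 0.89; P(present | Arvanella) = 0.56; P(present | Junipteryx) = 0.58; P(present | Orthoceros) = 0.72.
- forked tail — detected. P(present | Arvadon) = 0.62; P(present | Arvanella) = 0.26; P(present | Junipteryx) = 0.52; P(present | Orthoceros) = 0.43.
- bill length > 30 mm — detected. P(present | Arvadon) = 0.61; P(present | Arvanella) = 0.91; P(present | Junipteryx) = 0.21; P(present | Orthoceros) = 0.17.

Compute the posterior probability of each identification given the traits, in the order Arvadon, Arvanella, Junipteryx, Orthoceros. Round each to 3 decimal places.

0.652, 0.045, 0.271, 0.032

For each hypothesis, the unnormalized posterior weight is prior × product of the trait likelihoods:
  Arvadon: 0.36 × 0.33 × 0.89 × 0.62 × 0.61 = 0.039988
  Arvanella: 0.26 × 0.08 × 0.56 × 0.26 × 0.91 = 0.0027559
  Junipteryx: 0.32 × 0.82 × 0.58 × 0.52 × 0.21 = 0.016619
  Orthoceros: 0.06 × 0.63 × 0.72 × 0.43 × 0.17 = 0.0019895
Marginal likelihood of the evidence = 0.061353.
P(Arvadon | evidence) = 0.039988 / 0.061353 ≈ 0.652
P(Arvanella | evidence) = 0.0027559 / 0.061353 ≈ 0.045
P(Junipteryx | evidence) = 0.016619 / 0.061353 ≈ 0.271
P(Orthoceros | evidence) = 0.0019895 / 0.061353 ≈ 0.032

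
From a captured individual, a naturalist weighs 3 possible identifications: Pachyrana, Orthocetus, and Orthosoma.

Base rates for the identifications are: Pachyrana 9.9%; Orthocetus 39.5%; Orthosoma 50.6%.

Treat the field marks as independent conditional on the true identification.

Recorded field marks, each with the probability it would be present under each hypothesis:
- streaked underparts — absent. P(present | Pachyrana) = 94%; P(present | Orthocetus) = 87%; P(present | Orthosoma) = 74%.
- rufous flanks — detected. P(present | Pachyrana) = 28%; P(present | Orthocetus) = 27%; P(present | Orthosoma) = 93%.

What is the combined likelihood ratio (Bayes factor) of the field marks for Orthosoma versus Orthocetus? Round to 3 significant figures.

6.89

Take the product of per-field mark likelihoods under each hypothesis (using 1 − P(present | H) for each absent field mark), then divide.
  Orthosoma: (1 − 0.74) × 0.93 = 0.2418
  Orthocetus: (1 − 0.87) × 0.27 = 0.0351
Bayes factor = 0.2418 / 0.0351 ≈ 6.89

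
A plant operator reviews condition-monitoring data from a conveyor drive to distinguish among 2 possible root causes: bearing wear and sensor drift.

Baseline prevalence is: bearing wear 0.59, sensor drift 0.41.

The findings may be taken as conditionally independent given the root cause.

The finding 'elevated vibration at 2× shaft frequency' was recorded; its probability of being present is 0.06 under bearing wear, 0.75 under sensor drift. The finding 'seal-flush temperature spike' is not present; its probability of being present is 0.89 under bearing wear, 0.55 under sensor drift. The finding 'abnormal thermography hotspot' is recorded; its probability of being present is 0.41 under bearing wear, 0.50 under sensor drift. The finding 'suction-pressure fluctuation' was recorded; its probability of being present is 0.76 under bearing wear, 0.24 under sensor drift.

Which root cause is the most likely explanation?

sensor drift

For each hypothesis, the unnormalized posterior weight is prior × product of the finding likelihoods (using 1 − P(present | H) for each absent finding):
  bearing wear: 0.59 × 0.06 × (1 − 0.89) × 0.41 × 0.76 = 0.0012134
  sensor drift: 0.41 × 0.75 × (1 − 0.55) × 0.50 × 0.24 = 0.016605
The unnormalized weights sum to 0.017818.
P(bearing wear | evidence) ≈ 0.0012134 / 0.017818 ≈ 0.068
P(sensor drift | evidence) ≈ 0.016605 / 0.017818 ≈ 0.932
The largest is 0.932, so sensor drift is most probable.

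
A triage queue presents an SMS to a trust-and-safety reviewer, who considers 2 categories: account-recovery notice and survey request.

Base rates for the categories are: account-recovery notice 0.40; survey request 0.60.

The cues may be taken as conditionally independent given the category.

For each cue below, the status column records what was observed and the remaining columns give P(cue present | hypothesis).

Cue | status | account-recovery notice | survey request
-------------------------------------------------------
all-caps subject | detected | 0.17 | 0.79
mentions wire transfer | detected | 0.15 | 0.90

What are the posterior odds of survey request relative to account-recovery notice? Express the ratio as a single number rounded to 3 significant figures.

41.8

Posterior odds equal prior odds times the likelihood ratio; only the two competing hypotheses matter.
  survey request: 0.60 × 0.79 × 0.90 = 0.4266
  account-recovery notice: 0.40 × 0.17 × 0.15 = 0.0102
Posterior odds = 0.4266 / 0.0102 ≈ 41.8.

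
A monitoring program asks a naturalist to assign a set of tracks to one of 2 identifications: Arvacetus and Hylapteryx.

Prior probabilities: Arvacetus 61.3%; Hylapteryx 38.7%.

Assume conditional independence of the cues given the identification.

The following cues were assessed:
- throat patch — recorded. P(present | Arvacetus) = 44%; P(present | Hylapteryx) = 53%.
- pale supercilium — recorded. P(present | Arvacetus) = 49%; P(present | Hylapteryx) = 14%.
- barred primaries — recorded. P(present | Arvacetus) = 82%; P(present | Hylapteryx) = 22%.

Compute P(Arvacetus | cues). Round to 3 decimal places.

0.945

Multiply each prior by the joint likelihood of the cue pattern:
  Arvacetus: 0.613 × 0.44 × 0.49 × 0.82 = 0.10837
  Hylapteryx: 0.387 × 0.53 × 0.14 × 0.22 = 0.0063174
Marginal likelihood of the evidence = 0.11469.
P(Arvacetus | evidence) = 0.10837 / 0.11469 ≈ 0.945.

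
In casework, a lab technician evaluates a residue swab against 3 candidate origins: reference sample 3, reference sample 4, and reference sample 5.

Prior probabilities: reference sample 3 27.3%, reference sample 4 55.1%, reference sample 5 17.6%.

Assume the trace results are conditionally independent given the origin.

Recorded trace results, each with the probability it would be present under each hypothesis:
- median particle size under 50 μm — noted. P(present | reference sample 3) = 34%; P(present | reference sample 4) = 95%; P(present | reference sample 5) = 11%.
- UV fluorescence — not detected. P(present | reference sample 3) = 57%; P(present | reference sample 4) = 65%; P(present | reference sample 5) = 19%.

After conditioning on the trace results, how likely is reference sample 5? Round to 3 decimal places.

By Bayes' rule with conditional independence, the unnormalized weight for each hypothesis is prior × ∏ likelihoods (using 1 − P(present | H) for each absent trace result):
  reference sample 3: 0.273 × 0.34 × (1 − 0.57) = 0.039913
  reference sample 4: 0.551 × 0.95 × (1 − 0.65) = 0.18321
  reference sample 5: 0.176 × 0.11 × (1 − 0.19) = 0.015682
The unnormalized weights sum to 0.2388.
P(reference sample 5 | evidence) = 0.015682 / 0.2388 ≈ 0.066.

0.066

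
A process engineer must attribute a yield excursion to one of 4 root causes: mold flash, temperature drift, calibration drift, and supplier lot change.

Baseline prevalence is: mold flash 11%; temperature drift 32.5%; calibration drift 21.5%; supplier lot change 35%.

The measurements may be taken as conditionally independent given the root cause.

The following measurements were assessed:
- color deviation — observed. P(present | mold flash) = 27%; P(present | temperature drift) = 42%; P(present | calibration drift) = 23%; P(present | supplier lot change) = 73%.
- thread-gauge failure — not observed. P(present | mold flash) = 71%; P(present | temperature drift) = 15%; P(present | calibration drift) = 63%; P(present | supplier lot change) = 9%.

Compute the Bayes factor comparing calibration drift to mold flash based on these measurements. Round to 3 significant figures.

Joint likelihood of the measurement pattern under each hypothesis (using 1 − P(present | H) for each absent measurement):
  calibration drift: 0.23 × (1 − 0.63) = 0.0851
  mold flash: 0.27 × (1 − 0.71) = 0.0783
Bayes factor = 0.0851 / 0.0783 ≈ 1.09

1.09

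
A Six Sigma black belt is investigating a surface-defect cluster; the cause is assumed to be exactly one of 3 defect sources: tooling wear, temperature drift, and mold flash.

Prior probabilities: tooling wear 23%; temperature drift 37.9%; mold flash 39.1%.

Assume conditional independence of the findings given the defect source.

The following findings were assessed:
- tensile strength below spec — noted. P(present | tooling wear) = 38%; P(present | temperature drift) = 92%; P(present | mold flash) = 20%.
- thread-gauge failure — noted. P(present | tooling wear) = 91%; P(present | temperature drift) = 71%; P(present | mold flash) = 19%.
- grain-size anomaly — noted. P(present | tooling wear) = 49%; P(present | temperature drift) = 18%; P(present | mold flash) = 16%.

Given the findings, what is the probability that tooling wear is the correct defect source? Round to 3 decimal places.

0.454

For each hypothesis, the unnormalized posterior weight is prior × product of the finding likelihoods:
  tooling wear: 0.230 × 0.38 × 0.91 × 0.49 = 0.038972
  temperature drift: 0.379 × 0.92 × 0.71 × 0.18 = 0.044561
  mold flash: 0.391 × 0.20 × 0.19 × 0.16 = 0.0023773
Marginal likelihood of the evidence = 0.08591.
P(tooling wear | evidence) = 0.038972 / 0.08591 ≈ 0.454.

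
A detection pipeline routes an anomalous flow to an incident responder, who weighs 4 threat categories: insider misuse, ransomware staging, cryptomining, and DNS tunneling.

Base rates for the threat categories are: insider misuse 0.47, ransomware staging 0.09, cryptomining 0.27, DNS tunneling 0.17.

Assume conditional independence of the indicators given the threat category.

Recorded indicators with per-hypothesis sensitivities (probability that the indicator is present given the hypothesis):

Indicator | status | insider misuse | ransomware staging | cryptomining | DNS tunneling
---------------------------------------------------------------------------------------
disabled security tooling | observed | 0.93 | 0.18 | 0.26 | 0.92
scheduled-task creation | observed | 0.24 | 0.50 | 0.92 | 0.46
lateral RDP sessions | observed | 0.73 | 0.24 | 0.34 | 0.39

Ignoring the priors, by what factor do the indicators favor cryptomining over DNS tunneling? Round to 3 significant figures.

The Bayes factor is the ratio of the joint likelihoods of the indicator pattern under the two hypotheses.
  cryptomining: 0.26 × 0.92 × 0.34 = 0.081328
  DNS tunneling: 0.92 × 0.46 × 0.39 = 0.16505
Bayes factor = 0.081328 / 0.16505 ≈ 0.493

0.493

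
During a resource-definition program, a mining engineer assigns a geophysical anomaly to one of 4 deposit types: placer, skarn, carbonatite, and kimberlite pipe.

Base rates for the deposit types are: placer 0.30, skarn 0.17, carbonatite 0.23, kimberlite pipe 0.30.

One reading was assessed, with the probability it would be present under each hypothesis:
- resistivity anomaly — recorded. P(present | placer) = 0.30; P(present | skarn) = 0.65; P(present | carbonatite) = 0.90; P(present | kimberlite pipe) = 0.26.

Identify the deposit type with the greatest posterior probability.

carbonatite

For each hypothesis, the unnormalized posterior weight is prior × likelihood:
  placer: 0.30 × 0.30 = 0.09
  skarn: 0.17 × 0.65 = 0.1105
  carbonatite: 0.23 × 0.90 = 0.207
  kimberlite pipe: 0.30 × 0.26 = 0.078
The unnormalized weights sum to 0.4855.
P(placer | evidence) ≈ 0.09 / 0.4855 ≈ 0.185
P(skarn | evidence) ≈ 0.1105 / 0.4855 ≈ 0.228
P(carbonatite | evidence) ≈ 0.207 / 0.4855 ≈ 0.426
P(kimberlite pipe | evidence) ≈ 0.078 / 0.4855 ≈ 0.161
The largest is 0.426, so carbonatite is most probable.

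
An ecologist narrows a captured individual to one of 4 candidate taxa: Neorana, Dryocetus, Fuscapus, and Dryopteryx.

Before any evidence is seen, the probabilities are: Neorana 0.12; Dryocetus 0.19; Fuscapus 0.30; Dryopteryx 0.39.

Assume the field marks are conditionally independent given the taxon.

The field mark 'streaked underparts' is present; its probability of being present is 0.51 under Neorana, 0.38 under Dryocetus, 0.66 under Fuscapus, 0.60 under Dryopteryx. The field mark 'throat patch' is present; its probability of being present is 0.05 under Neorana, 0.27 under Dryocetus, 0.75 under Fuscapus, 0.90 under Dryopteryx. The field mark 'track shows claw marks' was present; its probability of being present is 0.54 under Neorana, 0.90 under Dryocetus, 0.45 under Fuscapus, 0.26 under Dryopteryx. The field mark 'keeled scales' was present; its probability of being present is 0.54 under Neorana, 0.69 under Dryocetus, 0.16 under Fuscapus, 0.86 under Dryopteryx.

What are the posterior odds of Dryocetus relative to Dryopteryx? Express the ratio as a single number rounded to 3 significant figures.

Unnormalized posterior weight (prior times the field mark likelihoods) for each of the two hypotheses:
  Dryocetus: 0.19 × 0.38 × 0.27 × 0.90 × 0.69 = 0.012106
  Dryopteryx: 0.39 × 0.60 × 0.90 × 0.26 × 0.86 = 0.04709
Odds(Dryocetus : Dryopteryx) = 0.012106 / 0.04709 ≈ 0.257.

0.257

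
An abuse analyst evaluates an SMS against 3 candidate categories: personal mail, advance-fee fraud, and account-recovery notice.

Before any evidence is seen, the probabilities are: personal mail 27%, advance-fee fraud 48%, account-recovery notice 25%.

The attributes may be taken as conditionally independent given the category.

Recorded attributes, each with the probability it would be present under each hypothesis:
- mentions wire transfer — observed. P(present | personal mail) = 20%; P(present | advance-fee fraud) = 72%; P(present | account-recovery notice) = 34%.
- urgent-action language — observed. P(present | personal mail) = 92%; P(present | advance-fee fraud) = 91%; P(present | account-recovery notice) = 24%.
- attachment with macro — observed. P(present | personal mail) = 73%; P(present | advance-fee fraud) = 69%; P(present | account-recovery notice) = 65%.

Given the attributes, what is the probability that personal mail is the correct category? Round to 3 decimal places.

0.136

Multiply each prior by the joint likelihood of the attribute pattern:
  personal mail: 0.27 × 0.20 × 0.92 × 0.73 = 0.036266
  advance-fee fraud: 0.48 × 0.72 × 0.91 × 0.69 = 0.217
  account-recovery notice: 0.25 × 0.34 × 0.24 × 0.65 = 0.01326
The unnormalized weights sum to 0.26653.
P(personal mail | evidence) = 0.036266 / 0.26653 ≈ 0.136.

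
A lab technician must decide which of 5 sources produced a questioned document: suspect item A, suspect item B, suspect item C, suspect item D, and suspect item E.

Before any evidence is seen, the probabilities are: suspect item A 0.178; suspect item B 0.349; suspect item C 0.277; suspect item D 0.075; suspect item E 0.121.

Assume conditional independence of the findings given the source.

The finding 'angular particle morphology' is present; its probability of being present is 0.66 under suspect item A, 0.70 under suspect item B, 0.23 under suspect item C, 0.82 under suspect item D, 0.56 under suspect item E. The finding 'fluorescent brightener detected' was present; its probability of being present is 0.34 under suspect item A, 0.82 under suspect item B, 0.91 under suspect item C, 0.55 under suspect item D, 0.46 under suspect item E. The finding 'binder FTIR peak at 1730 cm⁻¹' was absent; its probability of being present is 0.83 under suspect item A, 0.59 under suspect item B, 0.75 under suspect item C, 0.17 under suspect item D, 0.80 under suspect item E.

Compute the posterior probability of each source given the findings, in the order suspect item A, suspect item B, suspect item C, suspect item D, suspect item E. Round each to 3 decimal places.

Multiply each prior by the joint likelihood of the evidence pattern (using 1 − P(present | H) for each absent finding):
  suspect item A: 0.178 × 0.66 × 0.34 × (1 − 0.83) = 0.0067903
  suspect item B: 0.349 × 0.70 × 0.82 × (1 − 0.59) = 0.082134
  suspect item C: 0.277 × 0.23 × 0.91 × (1 − 0.75) = 0.014494
  suspect item D: 0.075 × 0.82 × 0.55 × (1 − 0.17) = 0.028075
  suspect item E: 0.121 × 0.56 × 0.46 × (1 − 0.80) = 0.0062339
Marginal likelihood of the evidence = 0.13773.
P(suspect item A | evidence) = 0.0067903 / 0.13773 ≈ 0.049
P(suspect item B | evidence) = 0.082134 / 0.13773 ≈ 0.596
P(suspect item C | evidence) = 0.014494 / 0.13773 ≈ 0.105
P(suspect item D | evidence) = 0.028075 / 0.13773 ≈ 0.204
P(suspect item E | evidence) = 0.0062339 / 0.13773 ≈ 0.045

0.049, 0.596, 0.105, 0.204, 0.045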